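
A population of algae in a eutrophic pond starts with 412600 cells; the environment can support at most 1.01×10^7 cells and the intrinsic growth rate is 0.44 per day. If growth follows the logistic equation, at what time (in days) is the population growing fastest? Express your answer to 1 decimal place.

7.2 days

Logistic growth is fastest at N = K/2 = 5.05×10^6.
A = (K − N₀)/N₀ = 23.479. Set K/(1 + A·e^(−rt)) = K/2 → A·e^(−rt) = 1.
e^(−0.44t) = 1/23.479 = 0.0425914, so t = ln(23.479)/0.44 = 3.1561/0.44 = 7.173.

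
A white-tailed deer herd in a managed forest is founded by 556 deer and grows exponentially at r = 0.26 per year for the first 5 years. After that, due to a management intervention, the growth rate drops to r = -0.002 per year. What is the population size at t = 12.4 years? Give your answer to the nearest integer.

Phase 1: N(5) = 556·e^(0.26×5) = 556·e^1.3 = 2040.13.
Phase 2 runs for 12.4 − 5 = 7.4 years at r = -0.002.
N(12.4) = 2040.13·e^(-0.002×7.4) = 2040.13·e^-0.0148 = 2010.16.

2010 deer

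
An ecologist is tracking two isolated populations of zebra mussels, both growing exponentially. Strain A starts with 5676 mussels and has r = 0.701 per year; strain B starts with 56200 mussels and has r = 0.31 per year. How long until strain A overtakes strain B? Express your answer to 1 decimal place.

Set 5676·e^(0.701t) = 56200·e^(0.31t).
e^((0.701 − 0.31)t) = 56200/5676 → e^(0.391·t) = 9.9013.
0.391·t = ln(9.9013) = 2.2927, so t = 2.2927/0.391 = 5.8636.

5.9 years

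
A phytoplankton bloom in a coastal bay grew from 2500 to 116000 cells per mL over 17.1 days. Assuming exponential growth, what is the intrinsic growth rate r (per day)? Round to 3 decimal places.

0.224 per day

From N(t) = N₀·e^(rt): e^(r·17.1) = 116000/2500 = 46.4.
r·17.1 = ln(46.4) = 3.8373, so r = 3.8373/17.1 = 0.2244.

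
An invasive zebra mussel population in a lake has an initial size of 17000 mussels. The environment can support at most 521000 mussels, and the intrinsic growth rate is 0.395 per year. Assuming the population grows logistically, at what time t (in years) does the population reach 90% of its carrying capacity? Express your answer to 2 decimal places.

A = (K − N₀)/N₀ = (521000 − 17000)/17000 = 29.647.
Solve 521000/(1 + 29.647·e^(−0.395t)) = 468900: 1 + 29.647·e^(−0.395t) = 1.1111, so e^(−0.395t) = 0.0037478.
−0.395·t = ln(0.0037478) = -5.5866, so t = 5.5866/0.395 = 14.143.

14.14 years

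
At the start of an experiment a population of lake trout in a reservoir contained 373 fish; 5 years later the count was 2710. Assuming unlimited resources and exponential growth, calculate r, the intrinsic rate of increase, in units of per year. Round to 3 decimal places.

From N(t) = N₀·e^(rt): e^(r·5) = 2710/373 = 7.2654.
r·5 = ln(7.2654) = 1.9831, so r = 1.9831/5 = 0.39663.

0.397 per year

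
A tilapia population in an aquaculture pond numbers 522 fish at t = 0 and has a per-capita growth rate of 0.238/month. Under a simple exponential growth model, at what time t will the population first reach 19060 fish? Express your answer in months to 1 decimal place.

15.1 months

Set N₀·e^(rt) = 19060: e^(0.238·t) = 19060/522 = 36.513.
0.238·t = ln(36.513) = 3.5977, so t = 3.5977/0.238 = 15.116.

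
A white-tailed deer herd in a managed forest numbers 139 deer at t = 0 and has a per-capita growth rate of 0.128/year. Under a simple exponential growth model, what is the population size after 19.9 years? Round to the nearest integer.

1775 deer

N(t) = N₀·e^(rt) = 139 × e^(0.128×19.9) = 139 × e^2.547.
e^2.547 ≈ 12.771, so N ≈ 139 × 12.771 = 1775.21.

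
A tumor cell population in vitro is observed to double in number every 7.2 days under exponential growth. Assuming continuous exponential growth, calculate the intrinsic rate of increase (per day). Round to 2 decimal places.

0.10 per day

r = ln(2)/t_d = 0.6931/7.2 = 0.09627.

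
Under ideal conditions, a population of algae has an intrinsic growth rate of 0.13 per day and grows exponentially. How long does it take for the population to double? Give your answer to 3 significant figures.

Doubling time t_d = ln(2)/r = 0.6931/0.13 = 5.3319.

5.33 days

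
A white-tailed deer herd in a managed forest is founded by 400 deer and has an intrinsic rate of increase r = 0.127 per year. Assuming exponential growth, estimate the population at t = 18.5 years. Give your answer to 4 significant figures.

N(t) = N₀·e^(rt) = 400 × e^(0.127×18.5) = 400 × e^2.349.
e^2.349 ≈ 10.48, so N ≈ 400 × 10.48 = 4192.13.

4192 deer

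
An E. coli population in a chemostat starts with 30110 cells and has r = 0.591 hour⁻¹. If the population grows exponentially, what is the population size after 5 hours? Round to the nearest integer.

578164 cells

N(t) = N₀·e^(rt) = 30110 × e^(0.591×5) = 30110 × e^2.955.
e^2.955 ≈ 19.202, so N ≈ 30110 × 19.202 = 578164.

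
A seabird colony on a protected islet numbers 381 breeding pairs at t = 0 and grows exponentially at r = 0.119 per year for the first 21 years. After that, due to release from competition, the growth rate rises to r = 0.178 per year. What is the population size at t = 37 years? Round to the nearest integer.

80001 breeding pairs

Phase 1: N(21) = 381·e^(0.119×21) = 381·e^2.499 = 4636.89.
Phase 2 runs for 37 − 21 = 16 years at r = 0.178.
N(37) = 4636.89·e^(0.178×16) = 4636.89·e^2.848 = 80001.4.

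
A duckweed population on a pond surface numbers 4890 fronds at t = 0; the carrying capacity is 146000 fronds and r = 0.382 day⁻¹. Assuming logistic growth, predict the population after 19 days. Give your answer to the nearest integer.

143091 fronds

A = (K − N₀)/N₀ = (146000 − 4890)/4890 = 28.857.
N(t) = K/(1 + A·e^(−rt)) = 146000/(1 + 28.857×e^(−0.382×19)).
e^(−7.258) = 0.00070452; denominator = 1 + 28.857×0.00070452 = 1.0203.
N = 146000/1.0203 = 143091.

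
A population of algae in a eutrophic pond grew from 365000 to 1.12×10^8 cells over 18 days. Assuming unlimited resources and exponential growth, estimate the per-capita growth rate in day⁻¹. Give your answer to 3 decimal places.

From N(t) = N₀·e^(rt): e^(r·18) = 1.12×10^8/365000 = 306.85.
r·18 = ln(306.85) = 5.7264, so r = 5.7264/18 = 0.31813.

0.318 per day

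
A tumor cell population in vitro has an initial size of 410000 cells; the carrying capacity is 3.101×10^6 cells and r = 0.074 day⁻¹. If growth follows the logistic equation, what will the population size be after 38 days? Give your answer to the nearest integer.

2223958 cells

A = (K − N₀)/N₀ = (3.101×10^6 − 410000)/410000 = 6.5634.
N(t) = K/(1 + A·e^(−rt)) = 3.101×10^6/(1 + 6.5634×e^(−0.074×38)).
e^(−2.812) = 0.060085; denominator = 1 + 6.5634×0.060085 = 1.3944.
N = 3.101×10^6/1.3944 = 2.223958×10^6.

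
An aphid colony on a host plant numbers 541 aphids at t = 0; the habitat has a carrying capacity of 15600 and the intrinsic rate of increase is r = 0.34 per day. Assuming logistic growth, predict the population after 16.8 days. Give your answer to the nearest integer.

A = (K − N₀)/N₀ = (15600 − 541)/541 = 27.835.
N(t) = K/(1 + A·e^(−rt)) = 15600/(1 + 27.835×e^(−0.34×16.8)).
e^(−5.712) = 0.0033061; denominator = 1 + 27.835×0.0033061 = 1.092.
N = 15600/1.092 = 14285.4.

14285 aphids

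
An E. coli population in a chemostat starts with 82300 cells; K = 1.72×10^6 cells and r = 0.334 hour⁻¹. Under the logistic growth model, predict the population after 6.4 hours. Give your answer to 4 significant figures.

A = (K − N₀)/N₀ = (1.72×10^6 − 82300)/82300 = 19.899.
N(t) = K/(1 + A·e^(−rt)) = 1.72×10^6/(1 + 19.899×e^(−0.334×6.4)).
e^(−2.138) = 0.11794; denominator = 1 + 19.899×0.11794 = 3.3469.
N = 1.72×10^6/3.3469 = 513915.

513900 cells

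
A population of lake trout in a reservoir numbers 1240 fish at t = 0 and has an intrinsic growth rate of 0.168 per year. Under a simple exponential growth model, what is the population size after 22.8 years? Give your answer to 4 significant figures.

N(t) = N₀·e^(rt) = 1240 × e^(0.168×22.8) = 1240 × e^3.83.
e^3.83 ≈ 46.081, so N ≈ 1240 × 46.081 = 57140.4.

57140 fish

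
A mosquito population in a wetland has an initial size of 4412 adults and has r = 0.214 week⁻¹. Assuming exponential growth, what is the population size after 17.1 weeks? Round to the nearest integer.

N(t) = N₀·e^(rt) = 4412 × e^(0.214×17.1) = 4412 × e^3.659.
e^3.659 ≈ 38.838, so N ≈ 4412 × 38.838 = 171353.

171353 adults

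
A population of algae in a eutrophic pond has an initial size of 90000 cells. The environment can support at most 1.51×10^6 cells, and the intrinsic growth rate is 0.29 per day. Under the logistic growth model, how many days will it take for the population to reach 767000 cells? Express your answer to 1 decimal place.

9.6 days

A = (K − N₀)/N₀ = (1.51×10^6 − 90000)/90000 = 15.778.
Solve 1.51×10^6/(1 + 15.778·e^(−0.29t)) = 767000: 1 + 15.778·e^(−0.29t) = 1.9687, so e^(−0.29t) = 0.0613971.
−0.29·t = ln(0.0613971) = -2.7904, so t = 2.7904/0.29 = 9.622.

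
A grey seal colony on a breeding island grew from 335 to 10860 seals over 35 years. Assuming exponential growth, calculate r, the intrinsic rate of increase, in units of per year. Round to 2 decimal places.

From N(t) = N₀·e^(rt): e^(r·35) = 10860/335 = 32.418.
r·35 = ln(32.418) = 3.4787, so r = 3.4787/35 = 0.099392.

0.10 per year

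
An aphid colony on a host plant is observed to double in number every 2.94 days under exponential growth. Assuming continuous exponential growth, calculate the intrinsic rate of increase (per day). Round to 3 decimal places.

0.236 per day

r = ln(2)/t_d = 0.6931/2.94 = 0.23576.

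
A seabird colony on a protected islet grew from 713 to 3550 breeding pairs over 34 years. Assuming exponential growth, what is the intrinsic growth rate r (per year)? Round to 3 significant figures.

0.0472 per year

From N(t) = N₀·e^(rt): e^(r·34) = 3550/713 = 4.979.
r·34 = ln(4.979) = 1.6052, so r = 1.6052/34 = 0.047212.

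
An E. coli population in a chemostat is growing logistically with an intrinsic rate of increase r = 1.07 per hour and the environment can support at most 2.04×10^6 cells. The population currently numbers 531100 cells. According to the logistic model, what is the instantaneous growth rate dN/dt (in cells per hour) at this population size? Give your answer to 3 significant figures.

dN/dt = rN(1 − N/K) = 1.07 × 531100 × (1 − 531100/2.04×10^6).
1 − 531100/2.04×10^6 = 0.73966; dN/dt = 1.07 × 531100 × 0.73966 = 4.2033×10^5.

420000 cells per hour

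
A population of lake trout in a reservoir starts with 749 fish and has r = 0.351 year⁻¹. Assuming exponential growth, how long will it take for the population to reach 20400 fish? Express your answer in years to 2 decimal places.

Set N₀·e^(rt) = 20400: e^(0.351·t) = 20400/749 = 27.236.
0.351·t = ln(27.236) = 3.3046, so t = 3.3046/0.351 = 9.4147.

9.41 years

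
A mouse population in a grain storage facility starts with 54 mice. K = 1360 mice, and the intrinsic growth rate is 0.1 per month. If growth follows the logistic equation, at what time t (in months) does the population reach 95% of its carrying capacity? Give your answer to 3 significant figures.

A = (K − N₀)/N₀ = (1360 − 54)/54 = 24.185.
Solve 1360/(1 + 24.185·e^(−0.1t)) = 1292: 1 + 24.185·e^(−0.1t) = 1.0526, so e^(−0.1t) = 0.00217619.
−0.1·t = ln(0.00217619) = -6.1302, so t = 6.1302/0.1 = 61.302.

61.3 months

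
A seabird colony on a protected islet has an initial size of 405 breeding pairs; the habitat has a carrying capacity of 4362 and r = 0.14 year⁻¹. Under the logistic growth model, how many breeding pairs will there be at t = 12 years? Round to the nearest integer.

A = (K − N₀)/N₀ = (4362 − 405)/405 = 9.7704.
N(t) = K/(1 + A·e^(−rt)) = 4362/(1 + 9.7704×e^(−0.14×12)).
e^(−1.68) = 0.18637; denominator = 1 + 9.7704×0.18637 = 2.8209.
N = 4362/2.8209 = 1546.29.

1546 breeding pairs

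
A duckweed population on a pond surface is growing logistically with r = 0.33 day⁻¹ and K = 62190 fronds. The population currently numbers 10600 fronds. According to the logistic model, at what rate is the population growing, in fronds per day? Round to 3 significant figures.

2900 fronds per day

dN/dt = rN(1 − N/K) = 0.33 × 10600 × (1 − 10600/62190).
1 − 10600/62190 = 0.82955; dN/dt = 0.33 × 10600 × 0.82955 = 2901.8.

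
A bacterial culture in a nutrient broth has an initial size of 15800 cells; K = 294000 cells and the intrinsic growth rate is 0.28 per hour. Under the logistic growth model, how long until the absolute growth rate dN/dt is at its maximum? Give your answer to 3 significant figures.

10.2 hours

Logistic growth is fastest at N = K/2 = 147000.
A = (K − N₀)/N₀ = 17.608. Set K/(1 + A·e^(−rt)) = K/2 → A·e^(−rt) = 1.
e^(−0.28t) = 1/17.608 = 0.0567937, so t = ln(17.608)/0.28 = 2.8683/0.28 = 10.244.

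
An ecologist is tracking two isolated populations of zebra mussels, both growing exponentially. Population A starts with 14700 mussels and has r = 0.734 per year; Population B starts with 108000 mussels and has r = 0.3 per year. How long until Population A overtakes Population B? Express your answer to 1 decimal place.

4.6 years

Set 14700·e^(0.734t) = 108000·e^(0.3t).
e^((0.734 − 0.3)t) = 108000/14700 → e^(0.434·t) = 7.3469.
0.434·t = ln(7.3469) = 1.9943, so t = 1.9943/0.434 = 4.5951.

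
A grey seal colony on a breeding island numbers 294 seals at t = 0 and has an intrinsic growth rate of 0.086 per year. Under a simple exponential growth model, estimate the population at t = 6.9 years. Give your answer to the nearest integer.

N(t) = N₀·e^(rt) = 294 × e^(0.086×6.9) = 294 × e^0.5934.
e^0.5934 ≈ 1.8101, so N ≈ 294 × 1.8101 = 532.179.

532 seals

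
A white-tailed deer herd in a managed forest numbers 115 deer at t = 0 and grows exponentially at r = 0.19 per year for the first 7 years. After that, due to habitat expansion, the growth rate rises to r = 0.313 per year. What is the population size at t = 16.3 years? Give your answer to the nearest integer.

Phase 1: N(7) = 115·e^(0.19×7) = 115·e^1.33 = 434.82.
Phase 2 runs for 16.3 − 7 = 9.3 years at r = 0.313.
N(16.3) = 434.82·e^(0.313×9.3) = 434.82·e^2.911 = 7989.09.

7989 deer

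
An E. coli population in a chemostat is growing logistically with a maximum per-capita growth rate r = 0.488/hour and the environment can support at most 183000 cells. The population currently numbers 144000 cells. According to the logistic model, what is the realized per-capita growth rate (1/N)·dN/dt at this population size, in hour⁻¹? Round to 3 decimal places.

(1/N)·dN/dt = r(1 − N/K) = 0.488 × (1 − 144000/183000).
= 0.488 × 0.21311 = 0.104.

0.104 per hour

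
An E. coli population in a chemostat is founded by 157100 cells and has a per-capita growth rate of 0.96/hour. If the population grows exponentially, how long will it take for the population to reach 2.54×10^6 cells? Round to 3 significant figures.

Set N₀·e^(rt) = 2.54×10^6: e^(0.96·t) = 2.54×10^6/157100 = 16.168.
0.96·t = ln(16.168) = 2.783, so t = 2.783/0.96 = 2.899.

2.90 hours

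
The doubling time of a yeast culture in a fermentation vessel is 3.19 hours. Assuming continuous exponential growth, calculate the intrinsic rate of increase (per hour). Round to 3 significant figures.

0.217 per hour

r = ln(2)/t_d = 0.6931/3.19 = 0.21729.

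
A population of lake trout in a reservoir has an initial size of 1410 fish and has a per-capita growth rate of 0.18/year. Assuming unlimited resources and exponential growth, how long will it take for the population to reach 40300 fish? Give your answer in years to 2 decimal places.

Set N₀·e^(rt) = 40300: e^(0.18·t) = 40300/1410 = 28.582.
0.18·t = ln(28.582) = 3.3528, so t = 3.3528/0.18 = 18.626.

18.63 years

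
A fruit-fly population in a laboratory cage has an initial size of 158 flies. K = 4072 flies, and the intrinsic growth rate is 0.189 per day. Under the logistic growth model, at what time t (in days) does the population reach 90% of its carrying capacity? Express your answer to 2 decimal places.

28.61 days

A = (K − N₀)/N₀ = (4072 − 158)/158 = 24.772.
Solve 4072/(1 + 24.772·e^(−0.189t)) = 3664.8: 1 + 24.772·e^(−0.189t) = 1.1111, so e^(−0.189t) = 0.00448532.
−0.189·t = ln(0.00448532) = -5.4069, so t = 5.4069/0.189 = 28.608.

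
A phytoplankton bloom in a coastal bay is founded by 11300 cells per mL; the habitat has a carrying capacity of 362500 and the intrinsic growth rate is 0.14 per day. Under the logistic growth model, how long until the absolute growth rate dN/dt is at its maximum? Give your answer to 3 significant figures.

24.5 days

Logistic growth is fastest at N = K/2 = 181250.
A = (K − N₀)/N₀ = 31.08. Set K/(1 + A·e^(−rt)) = K/2 → A·e^(−rt) = 1.
e^(−0.14t) = 1/31.08 = 0.0321754, so t = ln(31.08)/0.14 = 3.4366/0.14 = 24.547.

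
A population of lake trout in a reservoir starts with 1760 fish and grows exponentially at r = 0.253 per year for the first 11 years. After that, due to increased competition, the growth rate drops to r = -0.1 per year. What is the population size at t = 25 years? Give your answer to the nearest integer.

Phase 1: N(11) = 1760·e^(0.253×11) = 1760·e^2.783 = 28454.7.
Phase 2 runs for 25 − 11 = 14 years at r = -0.1.
N(25) = 28454.7·e^(-0.1×14) = 28454.7·e^-1.4 = 7016.85.

7017 fish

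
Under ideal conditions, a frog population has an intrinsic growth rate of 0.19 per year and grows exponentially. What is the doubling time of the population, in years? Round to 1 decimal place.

Doubling time t_d = ln(2)/r = 0.6931/0.19 = 3.6481.

3.6 years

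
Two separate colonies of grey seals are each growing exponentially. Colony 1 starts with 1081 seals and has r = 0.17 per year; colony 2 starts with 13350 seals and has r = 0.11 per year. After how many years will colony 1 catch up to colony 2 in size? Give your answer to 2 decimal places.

Set 1081·e^(0.17t) = 13350·e^(0.11t).
e^((0.17 − 0.11)t) = 13350/1081 → e^(0.06·t) = 12.35.
0.06·t = ln(12.35) = 2.5136, so t = 2.5136/0.06 = 41.894.

41.89 years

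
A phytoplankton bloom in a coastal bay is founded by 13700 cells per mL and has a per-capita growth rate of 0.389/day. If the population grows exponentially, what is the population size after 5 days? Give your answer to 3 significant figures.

95800 cells per mL

N(t) = N₀·e^(rt) = 13700 × e^(0.389×5) = 13700 × e^1.945.
e^1.945 ≈ 6.9936, so N ≈ 13700 × 6.9936 = 95812.8.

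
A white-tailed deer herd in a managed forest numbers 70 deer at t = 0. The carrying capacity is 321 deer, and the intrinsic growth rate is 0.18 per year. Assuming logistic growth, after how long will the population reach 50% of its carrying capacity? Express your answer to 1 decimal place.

A = (K − N₀)/N₀ = (321 − 70)/70 = 3.5857.
Solve 321/(1 + 3.5857·e^(−0.18t)) = 160.5: 1 + 3.5857·e^(−0.18t) = 2, so e^(−0.18t) = 0.278884.
−0.18·t = ln(0.278884) = -1.277, so t = 1.277/0.18 = 7.0942.

7.1 years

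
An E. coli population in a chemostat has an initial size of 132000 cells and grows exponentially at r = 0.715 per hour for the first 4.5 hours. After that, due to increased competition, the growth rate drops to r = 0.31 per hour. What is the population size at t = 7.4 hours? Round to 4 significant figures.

8097000 cells

Phase 1: N(4.5) = 132000·e^(0.715×4.5) = 132000·e^3.217 = 3.295463×10^6.
Phase 2 runs for 7.4 − 4.5 = 2.9 hours at r = 0.31.
N(7.4) = 3.295463×10^6·e^(0.31×2.9) = 3.295463×10^6·e^0.899 = 8.097429×10^6.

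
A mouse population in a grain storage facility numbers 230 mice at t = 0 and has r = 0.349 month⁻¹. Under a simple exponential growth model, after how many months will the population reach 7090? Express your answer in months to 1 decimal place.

9.8 months

Set N₀·e^(rt) = 7090: e^(0.349·t) = 7090/230 = 30.826.
0.349·t = ln(30.826) = 3.4284, so t = 3.4284/0.349 = 9.8234.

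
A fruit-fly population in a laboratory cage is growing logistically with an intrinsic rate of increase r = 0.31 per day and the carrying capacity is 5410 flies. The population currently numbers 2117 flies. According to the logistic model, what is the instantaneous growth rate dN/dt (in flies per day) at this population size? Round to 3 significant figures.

dN/dt = rN(1 − N/K) = 0.31 × 2117 × (1 − 2117/5410).
1 − 2117/5410 = 0.60869; dN/dt = 0.31 × 2117 × 0.60869 = 399.46.

399 flies per day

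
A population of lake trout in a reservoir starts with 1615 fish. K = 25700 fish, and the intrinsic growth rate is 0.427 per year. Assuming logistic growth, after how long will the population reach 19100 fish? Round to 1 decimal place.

A = (K − N₀)/N₀ = (25700 − 1615)/1615 = 14.913.
Solve 25700/(1 + 14.913·e^(−0.427t)) = 19100: 1 + 14.913·e^(−0.427t) = 1.3455, so e^(−0.427t) = 0.0231706.
−0.427·t = ln(0.0231706) = -3.7649, so t = 3.7649/0.427 = 8.817.

8.8 years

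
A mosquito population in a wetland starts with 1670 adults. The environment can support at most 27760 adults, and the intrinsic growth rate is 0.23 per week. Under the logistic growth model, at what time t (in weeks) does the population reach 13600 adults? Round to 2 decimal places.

11.78 weeks

A = (K − N₀)/N₀ = (27760 − 1670)/1670 = 15.623.
Solve 27760/(1 + 15.623·e^(−0.23t)) = 13600: 1 + 15.623·e^(−0.23t) = 2.0412, so e^(−0.23t) = 0.0666449.
−0.23·t = ln(0.0666449) = -2.7084, so t = 2.7084/0.23 = 11.776.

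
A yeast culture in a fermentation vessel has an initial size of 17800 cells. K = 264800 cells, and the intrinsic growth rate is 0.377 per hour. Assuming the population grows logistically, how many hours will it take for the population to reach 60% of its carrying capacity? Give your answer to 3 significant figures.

8.05 hours

A = (K − N₀)/N₀ = (264800 − 17800)/17800 = 13.876.
Solve 264800/(1 + 13.876·e^(−0.377t)) = 158880: 1 + 13.876·e^(−0.377t) = 1.6667, so e^(−0.377t) = 0.0480432.
−0.377·t = ln(0.0480432) = -3.0357, so t = 3.0357/0.377 = 8.0521.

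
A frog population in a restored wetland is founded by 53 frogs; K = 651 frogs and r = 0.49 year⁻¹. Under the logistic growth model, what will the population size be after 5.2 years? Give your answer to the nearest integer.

346 frogs

A = (K − N₀)/N₀ = (651 − 53)/53 = 11.283.
N(t) = K/(1 + A·e^(−rt)) = 651/(1 + 11.283×e^(−0.49×5.2)).
e^(−2.548) = 0.078238; denominator = 1 + 11.283×0.078238 = 1.8828.
N = 651/1.8828 = 345.769.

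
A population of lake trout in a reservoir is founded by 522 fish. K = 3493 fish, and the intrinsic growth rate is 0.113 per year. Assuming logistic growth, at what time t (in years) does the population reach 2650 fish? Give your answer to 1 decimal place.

A = (K − N₀)/N₀ = (3493 − 522)/522 = 5.6916.
Solve 3493/(1 + 5.6916·e^(−0.113t)) = 2650: 1 + 5.6916·e^(−0.113t) = 1.3181, so e^(−0.113t) = 0.055892.
−0.113·t = ln(0.055892) = -2.8843, so t = 2.8843/0.113 = 25.525.

25.5 years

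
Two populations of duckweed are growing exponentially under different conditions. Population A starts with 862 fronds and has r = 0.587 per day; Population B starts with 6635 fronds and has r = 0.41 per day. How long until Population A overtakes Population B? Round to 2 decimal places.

Set 862·e^(0.587t) = 6635·e^(0.41t).
e^((0.587 − 0.41)t) = 6635/862 → e^(0.177·t) = 7.6972.
0.177·t = ln(7.6972) = 2.0409, so t = 2.0409/0.177 = 11.53.

11.53 days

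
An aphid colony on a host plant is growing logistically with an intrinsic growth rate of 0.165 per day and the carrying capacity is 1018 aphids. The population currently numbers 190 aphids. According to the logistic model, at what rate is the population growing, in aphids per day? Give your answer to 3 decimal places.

dN/dt = rN(1 − N/K) = 0.165 × 190 × (1 − 190/1018).
1 − 190/1018 = 0.81336; dN/dt = 0.165 × 190 × 0.81336 = 25.499.

25.499 aphids per day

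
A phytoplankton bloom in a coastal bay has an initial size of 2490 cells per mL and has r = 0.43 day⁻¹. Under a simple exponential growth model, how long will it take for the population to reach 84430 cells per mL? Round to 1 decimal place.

Set N₀·e^(rt) = 84430: e^(0.43·t) = 84430/2490 = 33.908.
0.43·t = ln(33.908) = 3.5236, so t = 3.5236/0.43 = 8.1945.

8.2 days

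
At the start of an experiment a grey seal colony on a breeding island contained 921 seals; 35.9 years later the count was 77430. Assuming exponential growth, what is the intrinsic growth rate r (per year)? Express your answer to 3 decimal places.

From N(t) = N₀·e^(rt): e^(r·35.9) = 77430/921 = 84.072.
r·35.9 = ln(84.072) = 4.4317, so r = 4.4317/35.9 = 0.12344.

0.123 per year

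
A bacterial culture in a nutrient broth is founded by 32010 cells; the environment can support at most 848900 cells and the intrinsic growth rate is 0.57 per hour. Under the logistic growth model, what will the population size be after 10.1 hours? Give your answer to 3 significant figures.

786000 cells

A = (K − N₀)/N₀ = (848900 − 32010)/32010 = 25.52.
N(t) = K/(1 + A·e^(−rt)) = 848900/(1 + 25.52×e^(−0.57×10.1)).
e^(−5.757) = 0.0031606; denominator = 1 + 25.52×0.0031606 = 1.0807.
N = 848900/1.0807 = 785540.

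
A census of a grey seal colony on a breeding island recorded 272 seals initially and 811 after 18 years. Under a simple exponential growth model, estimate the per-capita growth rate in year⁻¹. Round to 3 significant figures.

From N(t) = N₀·e^(rt): e^(r·18) = 811/272 = 2.9816.
r·18 = ln(2.9816) = 1.0925, so r = 1.0925/18 = 0.060693.

0.0607 per year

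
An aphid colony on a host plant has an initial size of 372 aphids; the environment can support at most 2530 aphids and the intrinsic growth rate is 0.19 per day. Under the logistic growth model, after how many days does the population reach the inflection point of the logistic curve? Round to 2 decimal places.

9.25 days

Logistic growth is fastest at N = K/2 = 1265.
A = (K − N₀)/N₀ = 5.8011. Set K/(1 + A·e^(−rt)) = K/2 → A·e^(−rt) = 1.
e^(−0.19t) = 1/5.8011 = 0.172382, so t = ln(5.8011)/0.19 = 1.758/0.19 = 9.2529.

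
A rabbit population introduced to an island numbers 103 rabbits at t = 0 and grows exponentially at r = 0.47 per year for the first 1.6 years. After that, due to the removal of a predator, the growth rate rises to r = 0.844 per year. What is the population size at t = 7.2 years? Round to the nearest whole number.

Phase 1: N(1.6) = 103·e^(0.47×1.6) = 103·e^0.752 = 218.488.
Phase 2 runs for 7.2 − 1.6 = 5.6 years at r = 0.844.
N(7.2) = 218.488·e^(0.844×5.6) = 218.488·e^4.726 = 24664.7.

24665 rabbits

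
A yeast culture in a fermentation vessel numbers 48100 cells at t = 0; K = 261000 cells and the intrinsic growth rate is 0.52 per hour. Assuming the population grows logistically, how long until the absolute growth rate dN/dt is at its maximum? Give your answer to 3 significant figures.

Logistic growth is fastest at N = K/2 = 130500.
A = (K − N₀)/N₀ = 4.4262. Set K/(1 + A·e^(−rt)) = K/2 → A·e^(−rt) = 1.
e^(−0.52t) = 1/4.4262 = 0.225928, so t = ln(4.4262)/0.52 = 1.4875/0.52 = 2.8607.

2.86 hours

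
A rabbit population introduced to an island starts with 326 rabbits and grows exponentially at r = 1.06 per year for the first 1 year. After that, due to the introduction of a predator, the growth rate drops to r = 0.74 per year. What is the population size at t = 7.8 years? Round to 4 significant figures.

Phase 1: N(1) = 326·e^(1.06×1) = 326·e^1.06 = 940.957.
Phase 2 runs for 7.8 − 1 = 6.8 years at r = 0.74.
N(7.8) = 940.957·e^(0.74×6.8) = 940.957·e^5.032 = 144191.

144200 rabbits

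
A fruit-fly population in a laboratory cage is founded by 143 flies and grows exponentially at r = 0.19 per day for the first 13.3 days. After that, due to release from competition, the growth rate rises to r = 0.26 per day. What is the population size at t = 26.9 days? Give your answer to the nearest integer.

61442 flies

Phase 1: N(13.3) = 143·e^(0.19×13.3) = 143·e^2.527 = 1789.77.
Phase 2 runs for 26.9 − 13.3 = 13.6 days at r = 0.26.
N(26.9) = 1789.77·e^(0.26×13.6) = 1789.77·e^3.536 = 61441.7.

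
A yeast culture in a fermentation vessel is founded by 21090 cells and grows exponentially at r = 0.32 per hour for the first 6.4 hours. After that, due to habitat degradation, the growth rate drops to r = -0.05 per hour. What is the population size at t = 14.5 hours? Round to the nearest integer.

Phase 1: N(6.4) = 21090·e^(0.32×6.4) = 21090·e^2.048 = 163498.
Phase 2 runs for 14.5 − 6.4 = 8.1 hours at r = -0.05.
N(14.5) = 163498·e^(-0.05×8.1) = 163498·e^-0.405 = 109049.

109049 cells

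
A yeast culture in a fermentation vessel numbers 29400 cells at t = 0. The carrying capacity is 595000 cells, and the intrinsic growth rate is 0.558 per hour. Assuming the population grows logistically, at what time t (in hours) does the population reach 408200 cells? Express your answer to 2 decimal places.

A = (K − N₀)/N₀ = (595000 − 29400)/29400 = 19.238.
Solve 595000/(1 + 19.238·e^(−0.558t)) = 408200: 1 + 19.238·e^(−0.558t) = 1.4576, so e^(−0.558t) = 0.0237871.
−0.558·t = ln(0.0237871) = -3.7386, so t = 3.7386/0.558 = 6.7.

6.70 hours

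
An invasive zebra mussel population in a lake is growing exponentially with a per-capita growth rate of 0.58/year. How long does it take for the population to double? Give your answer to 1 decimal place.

Doubling time t_d = ln(2)/r = 0.6931/0.58 = 1.1951.

1.2 years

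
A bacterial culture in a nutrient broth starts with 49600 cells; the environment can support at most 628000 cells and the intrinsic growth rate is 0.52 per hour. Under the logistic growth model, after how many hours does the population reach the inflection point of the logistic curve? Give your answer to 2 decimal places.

Logistic growth is fastest at N = K/2 = 314000.
A = (K − N₀)/N₀ = 11.661. Set K/(1 + A·e^(−rt)) = K/2 → A·e^(−rt) = 1.
e^(−0.52t) = 1/11.661 = 0.0857538, so t = ln(11.661)/0.52 = 2.4563/0.52 = 4.7236.

4.72 hours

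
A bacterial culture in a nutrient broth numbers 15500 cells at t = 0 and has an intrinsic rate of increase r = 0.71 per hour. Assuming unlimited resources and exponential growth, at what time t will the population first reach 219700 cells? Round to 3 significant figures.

Set N₀·e^(rt) = 219700: e^(0.71·t) = 219700/15500 = 14.174.
0.71·t = ln(14.174) = 2.6514, so t = 2.6514/0.71 = 3.7344.

3.73 hours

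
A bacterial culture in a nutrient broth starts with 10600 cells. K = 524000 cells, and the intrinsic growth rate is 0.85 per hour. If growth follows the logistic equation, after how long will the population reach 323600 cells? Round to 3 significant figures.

A = (K − N₀)/N₀ = (524000 − 10600)/10600 = 48.434.
Solve 524000/(1 + 48.434·e^(−0.85t)) = 323600: 1 + 48.434·e^(−0.85t) = 1.6193, so e^(−0.85t) = 0.0127861.
−0.85·t = ln(0.0127861) = -4.3594, so t = 4.3594/0.85 = 5.1287.

5.13 hours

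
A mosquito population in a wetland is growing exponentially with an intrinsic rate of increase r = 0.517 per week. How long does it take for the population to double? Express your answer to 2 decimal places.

Doubling time t_d = ln(2)/r = 0.6931/0.517 = 1.3407.

1.34 weeks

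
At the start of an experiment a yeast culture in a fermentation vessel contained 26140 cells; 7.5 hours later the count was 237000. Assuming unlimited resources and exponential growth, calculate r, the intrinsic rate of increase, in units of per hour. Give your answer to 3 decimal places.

From N(t) = N₀·e^(rt): e^(r·7.5) = 237000/26140 = 9.0666.
r·7.5 = ln(9.0666) = 2.2046, so r = 2.2046/7.5 = 0.29395.

0.294 per hour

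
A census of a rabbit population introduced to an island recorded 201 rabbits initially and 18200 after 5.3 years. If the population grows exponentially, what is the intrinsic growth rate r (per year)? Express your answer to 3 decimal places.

From N(t) = N₀·e^(rt): e^(r·5.3) = 18200/201 = 90.547.
r·5.3 = ln(90.547) = 4.5059, so r = 4.5059/5.3 = 0.85016.

0.850 per year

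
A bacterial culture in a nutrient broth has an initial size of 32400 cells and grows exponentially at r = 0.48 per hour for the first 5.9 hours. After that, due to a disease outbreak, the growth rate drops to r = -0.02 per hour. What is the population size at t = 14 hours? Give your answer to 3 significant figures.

Phase 1: N(5.9) = 32400·e^(0.48×5.9) = 32400·e^2.832 = 550132.
Phase 2 runs for 14 − 5.9 = 8.1 hours at r = -0.02.
N(14) = 550132·e^(-0.02×8.1) = 550132·e^-0.162 = 467855.

468000 cells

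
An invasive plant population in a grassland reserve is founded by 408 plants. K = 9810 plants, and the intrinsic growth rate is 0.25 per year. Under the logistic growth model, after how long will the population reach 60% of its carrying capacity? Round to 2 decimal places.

14.17 years

A = (K − N₀)/N₀ = (9810 − 408)/408 = 23.044.
Solve 9810/(1 + 23.044·e^(−0.25t)) = 5886: 1 + 23.044·e^(−0.25t) = 1.6667, so e^(−0.25t) = 0.02893.
−0.25·t = ln(0.02893) = -3.5429, so t = 3.5429/0.25 = 14.172.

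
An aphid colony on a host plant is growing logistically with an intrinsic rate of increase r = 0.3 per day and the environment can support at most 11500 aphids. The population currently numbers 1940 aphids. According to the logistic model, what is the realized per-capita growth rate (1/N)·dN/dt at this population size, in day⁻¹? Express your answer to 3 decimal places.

(1/N)·dN/dt = r(1 − N/K) = 0.3 × (1 − 1940/11500).
= 0.3 × 0.8313 = 0.24939.

0.249 per day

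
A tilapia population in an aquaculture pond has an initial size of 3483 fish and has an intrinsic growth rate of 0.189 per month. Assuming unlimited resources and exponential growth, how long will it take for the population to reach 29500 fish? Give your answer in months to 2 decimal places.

Set N₀·e^(rt) = 29500: e^(0.189·t) = 29500/3483 = 8.4697.
0.189·t = ln(8.4697) = 2.1365, so t = 2.1365/0.189 = 11.304.

11.30 months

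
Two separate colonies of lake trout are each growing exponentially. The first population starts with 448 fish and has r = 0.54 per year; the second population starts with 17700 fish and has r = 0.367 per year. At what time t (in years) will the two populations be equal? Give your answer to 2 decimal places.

21.25 years

Set 448·e^(0.54t) = 17700·e^(0.367t).
e^((0.54 − 0.367)t) = 17700/448 → e^(0.173·t) = 39.509.
0.173·t = ln(39.509) = 3.6765, so t = 3.6765/0.173 = 21.252.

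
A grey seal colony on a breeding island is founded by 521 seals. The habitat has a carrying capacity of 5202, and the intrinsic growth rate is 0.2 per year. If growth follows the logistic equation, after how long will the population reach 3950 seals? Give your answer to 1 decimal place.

16.7 years

A = (K − N₀)/N₀ = (5202 − 521)/521 = 8.9846.
Solve 5202/(1 + 8.9846·e^(−0.2t)) = 3950: 1 + 8.9846·e^(−0.2t) = 1.317, so e^(−0.2t) = 0.0352782.
−0.2·t = ln(0.0352782) = -3.3445, so t = 3.3445/0.2 = 16.722.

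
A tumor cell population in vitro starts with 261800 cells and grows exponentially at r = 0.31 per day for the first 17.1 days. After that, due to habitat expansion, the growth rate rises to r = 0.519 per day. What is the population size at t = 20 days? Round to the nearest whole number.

236494647 cells

Phase 1: N(17.1) = 261800·e^(0.31×17.1) = 261800·e^5.301 = 5.250065×10^7.
Phase 2 runs for 20 − 17.1 = 2.9 days at r = 0.519.
N(20) = 5.250065×10^7·e^(0.519×2.9) = 5.250065×10^7·e^1.505 = 2.364946×10^8.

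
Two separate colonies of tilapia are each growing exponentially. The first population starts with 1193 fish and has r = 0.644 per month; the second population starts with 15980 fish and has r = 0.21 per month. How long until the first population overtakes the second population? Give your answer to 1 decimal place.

6.0 months

Set 1193·e^(0.644t) = 15980·e^(0.21t).
e^((0.644 − 0.21)t) = 15980/1193 → e^(0.434·t) = 13.395.
0.434·t = ln(13.395) = 2.5949, so t = 2.5949/0.434 = 5.979.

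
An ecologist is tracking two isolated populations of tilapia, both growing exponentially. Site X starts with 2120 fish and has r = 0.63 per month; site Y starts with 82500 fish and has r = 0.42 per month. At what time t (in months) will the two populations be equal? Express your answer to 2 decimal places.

Set 2120·e^(0.63t) = 82500·e^(0.42t).
e^((0.63 − 0.42)t) = 82500/2120 → e^(0.21·t) = 38.915.
0.21·t = ln(38.915) = 3.6614, so t = 3.6614/0.21 = 17.435.

17.44 months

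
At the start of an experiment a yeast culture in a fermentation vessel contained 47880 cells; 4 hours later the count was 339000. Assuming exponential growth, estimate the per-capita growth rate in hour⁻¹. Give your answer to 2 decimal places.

0.49 per hour

From N(t) = N₀·e^(rt): e^(r·4) = 339000/47880 = 7.0802.
r·4 = ln(7.0802) = 1.9573, so r = 1.9573/4 = 0.48933.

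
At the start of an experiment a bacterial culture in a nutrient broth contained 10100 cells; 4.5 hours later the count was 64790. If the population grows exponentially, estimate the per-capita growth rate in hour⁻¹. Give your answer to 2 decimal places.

From N(t) = N₀·e^(rt): e^(r·4.5) = 64790/10100 = 6.4149.
r·4.5 = ln(6.4149) = 1.8586, so r = 1.8586/4.5 = 0.41303.

0.41 per hour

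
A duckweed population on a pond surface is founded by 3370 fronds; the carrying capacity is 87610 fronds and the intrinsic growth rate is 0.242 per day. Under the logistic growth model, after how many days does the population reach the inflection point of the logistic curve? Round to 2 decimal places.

13.30 days

Logistic growth is fastest at N = K/2 = 43805.
A = (K − N₀)/N₀ = 24.997. Set K/(1 + A·e^(−rt)) = K/2 → A·e^(−rt) = 1.
e^(−0.242t) = 1/24.997 = 0.0400047, so t = ln(24.997)/0.242 = 3.2188/0.242 = 13.301.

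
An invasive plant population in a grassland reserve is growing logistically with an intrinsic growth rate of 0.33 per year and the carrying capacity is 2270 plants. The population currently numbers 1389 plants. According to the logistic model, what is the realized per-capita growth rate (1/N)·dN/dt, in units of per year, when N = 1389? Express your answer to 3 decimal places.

(1/N)·dN/dt = r(1 − N/K) = 0.33 × (1 − 1389/2270).
= 0.33 × 0.38811 = 0.12807.

0.128 per year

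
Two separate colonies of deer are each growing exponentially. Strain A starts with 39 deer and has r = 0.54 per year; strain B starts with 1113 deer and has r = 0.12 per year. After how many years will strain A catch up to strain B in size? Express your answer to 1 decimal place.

Set 39·e^(0.54t) = 1113·e^(0.12t).
e^((0.54 − 0.12)t) = 1113/39 → e^(0.42·t) = 28.538.
0.42·t = ln(28.538) = 3.3513, so t = 3.3513/0.42 = 7.9792.

8.0 years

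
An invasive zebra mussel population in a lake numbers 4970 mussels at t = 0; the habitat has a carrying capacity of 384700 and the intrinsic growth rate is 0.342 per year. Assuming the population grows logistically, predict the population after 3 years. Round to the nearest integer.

13552 mussels

A = (K − N₀)/N₀ = (384700 − 4970)/4970 = 76.404.
N(t) = K/(1 + A·e^(−rt)) = 384700/(1 + 76.404×e^(−0.342×3)).
e^(−1.026) = 0.35844; denominator = 1 + 76.404×0.35844 = 28.386.
N = 384700/28.386 = 13552.3.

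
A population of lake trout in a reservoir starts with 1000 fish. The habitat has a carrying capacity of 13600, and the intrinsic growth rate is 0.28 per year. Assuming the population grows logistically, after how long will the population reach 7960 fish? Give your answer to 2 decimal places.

10.28 years

A = (K − N₀)/N₀ = (13600 − 1000)/1000 = 12.6.
Solve 13600/(1 + 12.6·e^(−0.28t)) = 7960: 1 + 12.6·e^(−0.28t) = 1.7085, so e^(−0.28t) = 0.0562335.
−0.28·t = ln(0.0562335) = -2.8782, so t = 2.8782/0.28 = 10.279.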